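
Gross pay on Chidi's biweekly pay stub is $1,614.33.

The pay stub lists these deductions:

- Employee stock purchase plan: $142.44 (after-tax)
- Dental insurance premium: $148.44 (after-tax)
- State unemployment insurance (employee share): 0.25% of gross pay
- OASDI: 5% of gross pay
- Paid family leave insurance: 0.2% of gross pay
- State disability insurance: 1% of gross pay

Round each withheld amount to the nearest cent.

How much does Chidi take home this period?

$1,219.32

State disability insurance: $1,614.33 × 0.01 = $16.14
OASDI: $1,614.33 × 0.05 = $80.72
State unemployment insurance (employee share): $1,614.33 × 0.0025 = $4.04
Paid family leave insurance: $1,614.33 × 0.002 = $3.23
Dental insurance premium: $148.44
Employee stock purchase plan: $142.44
Total deductions = $16.14 + $80.72 + $4.04 + $3.23 + $148.44 + $142.44 = $395.01
Net pay = $1,614.33 − $395.01 = $1,219.32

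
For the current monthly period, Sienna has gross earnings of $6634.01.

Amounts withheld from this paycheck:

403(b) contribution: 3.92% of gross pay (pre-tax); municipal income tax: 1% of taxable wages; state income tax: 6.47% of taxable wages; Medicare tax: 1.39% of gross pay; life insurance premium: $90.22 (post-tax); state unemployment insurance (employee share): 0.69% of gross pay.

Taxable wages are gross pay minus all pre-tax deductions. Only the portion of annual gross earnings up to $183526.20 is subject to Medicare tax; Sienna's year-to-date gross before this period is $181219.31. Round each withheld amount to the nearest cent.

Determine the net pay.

$5729.76

403(b) contribution: $6634.01 × 0.0392 = $260.05
Taxable wages = $6634.01 − $260.05 = $6373.96
Municipal income tax: $6373.96 × 0.01 = $63.74
State income tax: $6373.96 × 0.0647 = $412.40
Medicare tax: only $183526.20 − $181219.31 = $2306.89 of this check is subject → $2306.89 × 0.0139 = $32.07
State unemployment insurance (employee share): $6634.01 × 0.0069 = $45.77
Life insurance premium: $90.22
Total deductions = $260.05 + $63.74 + $412.40 + $32.07 + $45.77 + $90.22 = $904.25
Net pay = $6634.01 − $904.25 = $5729.76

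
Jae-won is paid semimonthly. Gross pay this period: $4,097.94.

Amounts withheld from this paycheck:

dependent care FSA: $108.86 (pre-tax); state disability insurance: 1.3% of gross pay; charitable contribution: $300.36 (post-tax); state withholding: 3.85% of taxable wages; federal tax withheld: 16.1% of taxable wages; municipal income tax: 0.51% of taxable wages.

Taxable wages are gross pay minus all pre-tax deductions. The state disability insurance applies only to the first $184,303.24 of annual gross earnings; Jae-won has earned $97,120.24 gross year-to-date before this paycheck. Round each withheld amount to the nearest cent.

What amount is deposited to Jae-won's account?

$2,819.29

Dependent care FSA: $108.86
Taxable wages = $4,097.94 − $108.86 = $3,989.08
Municipal income tax: $3,989.08 × 0.0051 = $20.34
State withholding: $3,989.08 × 0.0385 = $153.58
Federal tax withheld: $3,989.08 × 0.161 = $642.24
State disability insurance: cap not yet reached, full $4,097.94 is subject → $4,097.94 × 0.013 = $53.27
Charitable contribution: $300.36
Total deductions = $108.86 + $20.34 + $153.58 + $642.24 + $53.27 + $300.36 = $1,278.65
Net pay = $4,097.94 − $1,278.65 = $2,819.29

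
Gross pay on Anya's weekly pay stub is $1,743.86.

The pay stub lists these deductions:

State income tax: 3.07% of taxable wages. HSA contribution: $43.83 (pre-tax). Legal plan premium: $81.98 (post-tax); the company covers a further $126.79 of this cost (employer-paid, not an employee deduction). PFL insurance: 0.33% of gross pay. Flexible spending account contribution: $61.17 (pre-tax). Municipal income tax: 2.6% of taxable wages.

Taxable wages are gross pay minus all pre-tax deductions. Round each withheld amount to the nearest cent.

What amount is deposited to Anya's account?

$1,458.21

Flexible spending account contribution: $61.17
HSA contribution: $43.83
Pre-tax total = $61.17 + $43.83 = $105.00
Taxable wages = $1,743.86 − $105.00 = $1,638.86
Municipal income tax: $1,638.86 × 0.026 = $42.61
State income tax: $1,638.86 × 0.0307 = $50.31
PFL insurance: $1,743.86 × 0.0033 = $5.75
Legal plan premium: $81.98
(Employer's $126.79 toward legal plan premium is not withheld from the employee.)
Total deductions = $61.17 + $43.83 + $42.61 + $50.31 + $5.75 + $81.98 = $285.65
Net pay = $1,743.86 − $285.65 = $1,458.21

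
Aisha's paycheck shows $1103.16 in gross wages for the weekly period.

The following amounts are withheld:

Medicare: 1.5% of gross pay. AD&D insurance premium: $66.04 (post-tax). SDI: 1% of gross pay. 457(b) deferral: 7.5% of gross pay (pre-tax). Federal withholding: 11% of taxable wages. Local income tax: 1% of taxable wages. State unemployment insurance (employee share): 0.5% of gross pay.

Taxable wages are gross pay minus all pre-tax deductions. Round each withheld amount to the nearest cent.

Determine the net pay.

457(b) deferral: $1103.16 × 0.075 = $82.74
Taxable wages = $1103.16 − $82.74 = $1020.42
Federal withholding: $1020.42 × 0.11 = $112.25
Local income tax: $1020.42 × 0.01 = $10.20
State unemployment insurance (employee share): $1103.16 × 0.005 = $5.52
Medicare: $1103.16 × 0.015 = $16.55
SDI: $1103.16 × 0.01 = $11.03
AD&D insurance premium: $66.04
Total deductions = $82.74 + $112.25 + $10.20 + $5.52 + $16.55 + $11.03 + $66.04 = $304.33
Net pay = $1103.16 − $304.33 = $798.83

$798.83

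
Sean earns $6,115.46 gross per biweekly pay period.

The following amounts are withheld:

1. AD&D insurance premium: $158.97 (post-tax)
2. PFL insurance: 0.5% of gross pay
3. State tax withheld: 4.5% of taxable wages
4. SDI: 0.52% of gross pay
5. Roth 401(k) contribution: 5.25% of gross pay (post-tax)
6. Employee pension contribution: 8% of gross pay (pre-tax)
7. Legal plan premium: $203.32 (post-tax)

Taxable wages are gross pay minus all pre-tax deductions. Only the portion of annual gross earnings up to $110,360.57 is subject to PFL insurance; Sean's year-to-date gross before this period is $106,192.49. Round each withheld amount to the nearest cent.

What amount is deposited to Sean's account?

Employee pension contribution: $6,115.46 × 0.08 = $489.24
Taxable wages = $6,115.46 − $489.24 = $5,626.22
State tax withheld: $5,626.22 × 0.045 = $253.18
PFL insurance: only $110,360.57 − $106,192.49 = $4,168.08 of this check is subject → $4,168.08 × 0.005 = $20.84
SDI: $6,115.46 × 0.0052 = $31.80
AD&D insurance premium: $158.97
Roth 401(k) contribution: $6,115.46 × 0.0525 = $321.06
Legal plan premium: $203.32
Total deductions = $489.24 + $253.18 + $20.84 + $31.80 + $158.97 + $321.06 + $203.32 = $1,478.41
Net pay = $6,115.46 − $1,478.41 = $4,637.05

$4,637.05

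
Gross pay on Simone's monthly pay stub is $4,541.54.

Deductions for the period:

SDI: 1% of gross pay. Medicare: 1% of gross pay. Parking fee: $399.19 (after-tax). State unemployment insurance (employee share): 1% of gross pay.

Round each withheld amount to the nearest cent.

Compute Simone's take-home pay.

$4,006.09

Medicare: $4,541.54 × 0.01 = $45.42
State unemployment insurance (employee share): $4,541.54 × 0.01 = $45.42
SDI: $4,541.54 × 0.01 = $45.42
Parking fee: $399.19
Total deductions = $45.42 + $45.42 + $45.42 + $399.19 = $535.45
Net pay = $4,541.54 − $535.45 = $4,006.09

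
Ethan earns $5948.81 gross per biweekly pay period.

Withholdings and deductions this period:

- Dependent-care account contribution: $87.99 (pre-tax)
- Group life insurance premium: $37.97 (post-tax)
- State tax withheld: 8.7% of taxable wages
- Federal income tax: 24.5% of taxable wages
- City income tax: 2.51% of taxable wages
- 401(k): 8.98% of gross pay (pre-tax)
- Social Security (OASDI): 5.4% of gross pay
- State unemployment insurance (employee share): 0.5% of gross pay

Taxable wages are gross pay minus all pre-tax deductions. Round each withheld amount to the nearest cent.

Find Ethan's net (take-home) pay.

Dependent-care account contribution: $87.99
401(k): $5948.81 × 0.0898 = $534.20
Pre-tax total = $87.99 + $534.20 = $622.19
Taxable wages = $5948.81 − $622.19 = $5326.62
State tax withheld: $5326.62 × 0.087 = $463.42
City income tax: $5326.62 × 0.0251 = $133.70
Federal income tax: $5326.62 × 0.245 = $1305.02
State unemployment insurance (employee share): $5948.81 × 0.005 = $29.74
Social Security (OASDI): $5948.81 × 0.054 = $321.24
Group life insurance premium: $37.97
Total deductions = $87.99 + $534.20 + $463.42 + $133.70 + $1305.02 + $29.74 + $321.24 + $37.97 = $2913.28
Net pay = $5948.81 − $2913.28 = $3035.53

$3035.53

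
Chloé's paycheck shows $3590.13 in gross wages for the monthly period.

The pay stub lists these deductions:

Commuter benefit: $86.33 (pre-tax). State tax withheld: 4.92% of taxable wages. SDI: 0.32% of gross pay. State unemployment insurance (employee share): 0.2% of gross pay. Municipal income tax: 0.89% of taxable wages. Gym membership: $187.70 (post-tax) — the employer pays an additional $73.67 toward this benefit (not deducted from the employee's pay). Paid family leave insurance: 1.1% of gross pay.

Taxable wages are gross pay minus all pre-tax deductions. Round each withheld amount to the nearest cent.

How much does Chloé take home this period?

Commuter benefit: $86.33
Taxable wages = $3590.13 − $86.33 = $3503.80
State tax withheld: $3503.80 × 0.0492 = $172.39
Municipal income tax: $3503.80 × 0.0089 = $31.18
State unemployment insurance (employee share): $3590.13 × 0.002 = $7.18
Paid family leave insurance: $3590.13 × 0.011 = $39.49
SDI: $3590.13 × 0.0032 = $11.49
Gym membership: $187.70
(Employer's $73.67 toward gym membership is not withheld from the employee.)
Total deductions = $86.33 + $172.39 + $31.18 + $7.18 + $39.49 + $11.49 + $187.70 = $535.76
Net pay = $3590.13 − $535.76 = $3054.37

$3054.37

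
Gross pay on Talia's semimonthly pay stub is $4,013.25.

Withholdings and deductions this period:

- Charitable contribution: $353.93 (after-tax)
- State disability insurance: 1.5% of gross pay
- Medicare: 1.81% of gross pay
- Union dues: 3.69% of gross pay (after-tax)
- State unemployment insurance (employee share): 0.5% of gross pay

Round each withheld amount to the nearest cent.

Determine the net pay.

$3,358.32

Medicare: $4,013.25 × 0.0181 = $72.64
State disability insurance: $4,013.25 × 0.015 = $60.20
State unemployment insurance (employee share): $4,013.25 × 0.005 = $20.07
Charitable contribution: $353.93
Union dues: $4,013.25 × 0.0369 = $148.09
Total deductions = $72.64 + $60.20 + $20.07 + $353.93 + $148.09 = $654.93
Net pay = $4,013.25 − $654.93 = $3,358.32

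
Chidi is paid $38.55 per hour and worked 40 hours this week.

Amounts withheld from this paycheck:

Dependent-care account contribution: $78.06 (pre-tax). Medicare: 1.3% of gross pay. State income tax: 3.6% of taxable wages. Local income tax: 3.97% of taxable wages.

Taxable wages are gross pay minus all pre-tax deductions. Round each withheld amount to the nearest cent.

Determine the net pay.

Gross pay: 40 × $38.55 = $1542.00
Dependent-care account contribution: $78.06
Taxable wages = $1542.00 − $78.06 = $1463.94
Local income tax: $1463.94 × 0.0397 = $58.12
State income tax: $1463.94 × 0.036 = $52.70
Medicare: $1542.00 × 0.013 = $20.05
Total deductions = $78.06 + $58.12 + $52.70 + $20.05 = $208.93
Net pay = $1542.00 − $208.93 = $1333.07

$1333.07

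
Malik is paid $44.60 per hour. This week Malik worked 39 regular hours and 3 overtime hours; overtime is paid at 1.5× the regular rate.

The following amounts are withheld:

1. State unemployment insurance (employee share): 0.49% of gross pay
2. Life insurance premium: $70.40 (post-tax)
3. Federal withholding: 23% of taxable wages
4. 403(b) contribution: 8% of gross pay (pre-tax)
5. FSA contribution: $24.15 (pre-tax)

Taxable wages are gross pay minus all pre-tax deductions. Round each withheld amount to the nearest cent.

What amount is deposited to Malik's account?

Regular pay: 39 × $44.60 = $1,739.40
Overtime pay: 3 × $44.60 × 1.5 = $200.70
Gross pay = $1,739.40 + $200.70 = $1,940.10
FSA contribution: $24.15
403(b) contribution: $1,940.10 × 0.08 = $155.21
Pre-tax total = $24.15 + $155.21 = $179.36
Taxable wages = $1,940.10 − $179.36 = $1,760.74
Federal withholding: $1,760.74 × 0.23 = $404.97
State unemployment insurance (employee share): $1,940.10 × 0.0049 = $9.51
Life insurance premium: $70.40
Total deductions = $24.15 + $155.21 + $404.97 + $9.51 + $70.40 = $664.24
Net pay = $1,940.10 − $664.24 = $1,275.86

$1,275.86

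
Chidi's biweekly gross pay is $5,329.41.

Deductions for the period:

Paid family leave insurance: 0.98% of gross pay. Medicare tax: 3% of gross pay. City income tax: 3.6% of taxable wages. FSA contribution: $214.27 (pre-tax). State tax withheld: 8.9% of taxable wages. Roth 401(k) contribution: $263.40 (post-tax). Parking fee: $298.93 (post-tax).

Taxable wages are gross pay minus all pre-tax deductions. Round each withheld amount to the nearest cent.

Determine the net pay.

FSA contribution: $214.27
Taxable wages = $5,329.41 − $214.27 = $5,115.14
City income tax: $5,115.14 × 0.036 = $184.15
State tax withheld: $5,115.14 × 0.089 = $455.25
Medicare tax: $5,329.41 × 0.03 = $159.88
Paid family leave insurance: $5,329.41 × 0.0098 = $52.23
Parking fee: $298.93
Roth 401(k) contribution: $263.40
Total deductions = $214.27 + $184.15 + $455.25 + $159.88 + $52.23 + $298.93 + $263.40 = $1,628.11
Net pay = $5,329.41 − $1,628.11 = $3,701.30

$3,701.30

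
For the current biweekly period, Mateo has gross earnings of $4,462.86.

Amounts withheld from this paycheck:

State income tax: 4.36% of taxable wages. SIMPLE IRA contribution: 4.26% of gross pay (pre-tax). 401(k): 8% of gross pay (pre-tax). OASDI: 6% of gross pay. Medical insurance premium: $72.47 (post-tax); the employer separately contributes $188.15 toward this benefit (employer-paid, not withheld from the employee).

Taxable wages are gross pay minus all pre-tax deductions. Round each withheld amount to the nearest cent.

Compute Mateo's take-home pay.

$3,404.75

401(k): $4,462.86 × 0.08 = $357.03
SIMPLE IRA contribution: $4,462.86 × 0.0426 = $190.12
Pre-tax total = $357.03 + $190.12 = $547.15
Taxable wages = $4,462.86 − $547.15 = $3,915.71
State income tax: $3,915.71 × 0.0436 = $170.72
OASDI: $4,462.86 × 0.06 = $267.77
Medical insurance premium: $72.47
(Employer's $188.15 toward medical insurance premium is not withheld from the employee.)
Total deductions = $357.03 + $190.12 + $170.72 + $267.77 + $72.47 = $1,058.11
Net pay = $4,462.86 − $1,058.11 = $3,404.75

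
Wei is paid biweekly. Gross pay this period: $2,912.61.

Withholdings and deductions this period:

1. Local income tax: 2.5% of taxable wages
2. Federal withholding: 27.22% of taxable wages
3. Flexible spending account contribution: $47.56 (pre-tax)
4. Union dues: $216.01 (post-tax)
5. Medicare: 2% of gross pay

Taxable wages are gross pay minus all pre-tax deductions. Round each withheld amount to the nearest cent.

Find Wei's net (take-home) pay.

$1,739.29

Flexible spending account contribution: $47.56
Taxable wages = $2,912.61 − $47.56 = $2,865.05
Federal withholding: $2,865.05 × 0.2722 = $779.87
Local income tax: $2,865.05 × 0.025 = $71.63
Medicare: $2,912.61 × 0.02 = $58.25
Union dues: $216.01
Total deductions = $47.56 + $779.87 + $71.63 + $58.25 + $216.01 = $1,173.32
Net pay = $2,912.61 − $1,173.32 = $1,739.29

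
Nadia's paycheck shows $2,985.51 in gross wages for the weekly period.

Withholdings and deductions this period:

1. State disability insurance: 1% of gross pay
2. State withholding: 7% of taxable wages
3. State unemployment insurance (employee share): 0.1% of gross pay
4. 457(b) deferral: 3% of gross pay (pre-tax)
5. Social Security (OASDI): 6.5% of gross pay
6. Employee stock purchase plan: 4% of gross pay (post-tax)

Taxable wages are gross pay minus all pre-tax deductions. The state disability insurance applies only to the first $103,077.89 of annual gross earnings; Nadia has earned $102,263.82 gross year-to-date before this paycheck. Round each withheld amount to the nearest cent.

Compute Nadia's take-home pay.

457(b) deferral: $2,985.51 × 0.03 = $89.57
Taxable wages = $2,985.51 − $89.57 = $2,895.94
State withholding: $2,895.94 × 0.07 = $202.72
State disability insurance: only $103,077.89 − $102,263.82 = $814.07 of this check is subject → $814.07 × 0.01 = $8.14
Social Security (OASDI): $2,985.51 × 0.065 = $194.06
State unemployment insurance (employee share): $2,985.51 × 0.001 = $2.99
Employee stock purchase plan: $2,985.51 × 0.04 = $119.42
Total deductions = $89.57 + $202.72 + $8.14 + $194.06 + $2.99 + $119.42 = $616.90
Net pay = $2,985.51 − $616.90 = $2,368.61

$2,368.61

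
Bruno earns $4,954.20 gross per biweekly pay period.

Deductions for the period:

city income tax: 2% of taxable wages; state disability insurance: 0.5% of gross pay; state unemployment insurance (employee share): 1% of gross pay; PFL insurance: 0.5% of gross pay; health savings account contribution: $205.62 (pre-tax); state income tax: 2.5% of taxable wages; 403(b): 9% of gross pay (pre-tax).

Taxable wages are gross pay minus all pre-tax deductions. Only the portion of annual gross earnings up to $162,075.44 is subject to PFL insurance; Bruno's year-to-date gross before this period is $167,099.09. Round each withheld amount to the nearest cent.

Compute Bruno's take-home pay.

$4,034.77

403(b): $4,954.20 × 0.09 = $445.88
Health savings account contribution: $205.62
Pre-tax total = $445.88 + $205.62 = $651.50
Taxable wages = $4,954.20 − $651.50 = $4,302.70
State income tax: $4,302.70 × 0.025 = $107.57
City income tax: $4,302.70 × 0.02 = $86.05
State disability insurance: $4,954.20 × 0.005 = $24.77
State unemployment insurance (employee share): $4,954.20 × 0.01 = $49.54
PFL insurance: annual cap $162,075.44 already reached (YTD $167,099.09), so $0.00
Total deductions = $445.88 + $205.62 + $107.57 + $86.05 + $24.77 + $49.54 + $0.00 = $919.43
Net pay = $4,954.20 − $919.43 = $4,034.77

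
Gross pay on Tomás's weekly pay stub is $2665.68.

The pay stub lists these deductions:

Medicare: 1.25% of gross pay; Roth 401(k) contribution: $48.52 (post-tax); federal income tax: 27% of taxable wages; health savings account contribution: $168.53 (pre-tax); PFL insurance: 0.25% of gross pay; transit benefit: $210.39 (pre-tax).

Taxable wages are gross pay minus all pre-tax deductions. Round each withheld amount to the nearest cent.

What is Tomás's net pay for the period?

$1580.83

Health savings account contribution: $168.53
Transit benefit: $210.39
Pre-tax total = $168.53 + $210.39 = $378.92
Taxable wages = $2665.68 − $378.92 = $2286.76
Federal income tax: $2286.76 × 0.27 = $617.43
PFL insurance: $2665.68 × 0.0025 = $6.66
Medicare: $2665.68 × 0.0125 = $33.32
Roth 401(k) contribution: $48.52
Total deductions = $168.53 + $210.39 + $617.43 + $6.66 + $33.32 + $48.52 = $1084.85
Net pay = $2665.68 − $1084.85 = $1580.83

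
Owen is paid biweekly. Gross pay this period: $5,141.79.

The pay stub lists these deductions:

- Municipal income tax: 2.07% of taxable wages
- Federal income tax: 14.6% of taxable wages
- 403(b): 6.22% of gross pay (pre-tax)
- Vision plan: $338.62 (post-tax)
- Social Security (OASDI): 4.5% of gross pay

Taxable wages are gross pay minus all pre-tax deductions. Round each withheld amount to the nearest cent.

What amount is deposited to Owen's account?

$3,448.15

403(b): $5,141.79 × 0.0622 = $319.82
Taxable wages = $5,141.79 − $319.82 = $4,821.97
Federal income tax: $4,821.97 × 0.146 = $704.01
Municipal income tax: $4,821.97 × 0.0207 = $99.81
Social Security (OASDI): $5,141.79 × 0.045 = $231.38
Vision plan: $338.62
Total deductions = $319.82 + $704.01 + $99.81 + $231.38 + $338.62 = $1,693.64
Net pay = $5,141.79 − $1,693.64 = $3,448.15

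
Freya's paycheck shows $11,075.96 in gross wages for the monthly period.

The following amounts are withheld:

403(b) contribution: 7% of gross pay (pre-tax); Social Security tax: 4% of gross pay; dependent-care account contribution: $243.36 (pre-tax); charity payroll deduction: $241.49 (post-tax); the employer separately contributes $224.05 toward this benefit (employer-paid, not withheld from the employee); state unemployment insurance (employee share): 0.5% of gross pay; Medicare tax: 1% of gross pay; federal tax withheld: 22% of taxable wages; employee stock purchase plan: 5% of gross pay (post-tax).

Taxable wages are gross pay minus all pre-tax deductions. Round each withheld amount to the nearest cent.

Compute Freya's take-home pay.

$6,440.21

Dependent-care account contribution: $243.36
403(b) contribution: $11,075.96 × 0.07 = $775.32
Pre-tax total = $243.36 + $775.32 = $1,018.68
Taxable wages = $11,075.96 − $1,018.68 = $10,057.28
Federal tax withheld: $10,057.28 × 0.22 = $2,212.60
Social Security tax: $11,075.96 × 0.04 = $443.04
Medicare tax: $11,075.96 × 0.01 = $110.76
State unemployment insurance (employee share): $11,075.96 × 0.005 = $55.38
Employee stock purchase plan: $11,075.96 × 0.05 = $553.80
Charity payroll deduction: $241.49
(Employer's $224.05 toward charity payroll deduction is not withheld from the employee.)
Total deductions = $243.36 + $775.32 + $2,212.60 + $443.04 + $110.76 + $55.38 + $553.80 + $241.49 = $4,635.75
Net pay = $11,075.96 − $4,635.75 = $6,440.21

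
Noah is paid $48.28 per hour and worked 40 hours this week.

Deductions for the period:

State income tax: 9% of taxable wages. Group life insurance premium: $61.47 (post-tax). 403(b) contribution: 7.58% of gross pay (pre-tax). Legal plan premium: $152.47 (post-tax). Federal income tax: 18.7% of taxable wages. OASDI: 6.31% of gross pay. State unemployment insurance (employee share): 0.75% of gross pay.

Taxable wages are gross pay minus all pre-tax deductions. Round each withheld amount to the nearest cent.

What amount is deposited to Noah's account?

$940.15

Gross pay: 40 × $48.28 = $1,931.20
403(b) contribution: $1,931.20 × 0.0758 = $146.38
Taxable wages = $1,931.20 − $146.38 = $1,784.82
State income tax: $1,784.82 × 0.09 = $160.63
Federal income tax: $1,784.82 × 0.187 = $333.76
State unemployment insurance (employee share): $1,931.20 × 0.0075 = $14.48
OASDI: $1,931.20 × 0.0631 = $121.86
Legal plan premium: $152.47
Group life insurance premium: $61.47
Total deductions = $146.38 + $160.63 + $333.76 + $14.48 + $121.86 + $152.47 + $61.47 = $991.05
Net pay = $1,931.20 − $991.05 = $940.15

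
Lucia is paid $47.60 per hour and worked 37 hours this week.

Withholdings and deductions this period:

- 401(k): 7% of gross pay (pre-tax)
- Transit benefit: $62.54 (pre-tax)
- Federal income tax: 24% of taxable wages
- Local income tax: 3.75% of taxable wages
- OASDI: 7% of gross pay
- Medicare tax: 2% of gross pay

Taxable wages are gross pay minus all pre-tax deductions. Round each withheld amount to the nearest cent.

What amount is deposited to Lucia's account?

$979.71

Gross pay: 37 × $47.60 = $1,761.20
Transit benefit: $62.54
401(k): $1,761.20 × 0.07 = $123.28
Pre-tax total = $62.54 + $123.28 = $185.82
Taxable wages = $1,761.20 − $185.82 = $1,575.38
Federal income tax: $1,575.38 × 0.24 = $378.09
Local income tax: $1,575.38 × 0.0375 = $59.08
OASDI: $1,761.20 × 0.07 = $123.28
Medicare tax: $1,761.20 × 0.02 = $35.22
Total deductions = $62.54 + $123.28 + $378.09 + $59.08 + $123.28 + $35.22 = $781.49
Net pay = $1,761.20 − $781.49 = $979.71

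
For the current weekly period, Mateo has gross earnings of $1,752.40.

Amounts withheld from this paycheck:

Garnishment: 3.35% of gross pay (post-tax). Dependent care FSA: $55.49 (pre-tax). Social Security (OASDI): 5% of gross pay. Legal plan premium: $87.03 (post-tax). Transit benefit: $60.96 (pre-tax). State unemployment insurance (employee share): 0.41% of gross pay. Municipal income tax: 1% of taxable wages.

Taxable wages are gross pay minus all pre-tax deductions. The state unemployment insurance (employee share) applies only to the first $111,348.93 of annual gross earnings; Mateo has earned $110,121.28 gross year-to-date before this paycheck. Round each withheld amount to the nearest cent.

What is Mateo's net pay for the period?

$1,381.20

Transit benefit: $60.96
Dependent care FSA: $55.49
Pre-tax total = $60.96 + $55.49 = $116.45
Taxable wages = $1,752.40 − $116.45 = $1,635.95
Municipal income tax: $1,635.95 × 0.01 = $16.36
Social Security (OASDI): $1,752.40 × 0.05 = $87.62
State unemployment insurance (employee share): only $111,348.93 − $110,121.28 = $1,227.65 of this check is subject → $1,227.65 × 0.0041 = $5.03
Legal plan premium: $87.03
Garnishment: $1,752.40 × 0.0335 = $58.71
Total deductions = $60.96 + $55.49 + $16.36 + $87.62 + $5.03 + $87.03 + $58.71 = $371.20
Net pay = $1,752.40 − $371.20 = $1,381.20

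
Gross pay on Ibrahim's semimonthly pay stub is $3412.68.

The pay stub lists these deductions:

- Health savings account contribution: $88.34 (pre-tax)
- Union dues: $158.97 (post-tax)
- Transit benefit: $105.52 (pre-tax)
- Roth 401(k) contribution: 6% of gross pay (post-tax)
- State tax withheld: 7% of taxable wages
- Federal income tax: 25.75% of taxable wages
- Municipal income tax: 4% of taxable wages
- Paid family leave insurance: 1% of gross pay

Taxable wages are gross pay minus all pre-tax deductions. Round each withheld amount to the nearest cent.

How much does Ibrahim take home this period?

Health savings account contribution: $88.34
Transit benefit: $105.52
Pre-tax total = $88.34 + $105.52 = $193.86
Taxable wages = $3412.68 − $193.86 = $3218.82
State tax withheld: $3218.82 × 0.07 = $225.32
Municipal income tax: $3218.82 × 0.04 = $128.75
Federal income tax: $3218.82 × 0.2575 = $828.85
Paid family leave insurance: $3412.68 × 0.01 = $34.13
Roth 401(k) contribution: $3412.68 × 0.06 = $204.76
Union dues: $158.97
Total deductions = $88.34 + $105.52 + $225.32 + $128.75 + $828.85 + $34.13 + $204.76 + $158.97 = $1774.64
Net pay = $3412.68 − $1774.64 = $1638.04

$1638.04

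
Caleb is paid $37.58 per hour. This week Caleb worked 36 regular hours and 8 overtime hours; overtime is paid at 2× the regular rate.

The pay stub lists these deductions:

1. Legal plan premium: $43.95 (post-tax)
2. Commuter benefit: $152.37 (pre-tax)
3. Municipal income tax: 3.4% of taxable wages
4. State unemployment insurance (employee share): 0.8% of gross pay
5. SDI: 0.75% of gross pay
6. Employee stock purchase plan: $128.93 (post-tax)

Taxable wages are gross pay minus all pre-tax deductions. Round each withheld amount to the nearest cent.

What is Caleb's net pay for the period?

$1,537.36

Regular pay: 36 × $37.58 = $1,352.88
Overtime pay: 8 × $37.58 × 2 = $601.28
Gross pay = $1,352.88 + $601.28 = $1,954.16
Commuter benefit: $152.37
Taxable wages = $1,954.16 − $152.37 = $1,801.79
Municipal income tax: $1,801.79 × 0.034 = $61.26
SDI: $1,954.16 × 0.0075 = $14.66
State unemployment insurance (employee share): $1,954.16 × 0.008 = $15.63
Legal plan premium: $43.95
Employee stock purchase plan: $128.93
Total deductions = $152.37 + $61.26 + $14.66 + $15.63 + $43.95 + $128.93 = $416.80
Net pay = $1,954.16 − $416.80 = $1,537.36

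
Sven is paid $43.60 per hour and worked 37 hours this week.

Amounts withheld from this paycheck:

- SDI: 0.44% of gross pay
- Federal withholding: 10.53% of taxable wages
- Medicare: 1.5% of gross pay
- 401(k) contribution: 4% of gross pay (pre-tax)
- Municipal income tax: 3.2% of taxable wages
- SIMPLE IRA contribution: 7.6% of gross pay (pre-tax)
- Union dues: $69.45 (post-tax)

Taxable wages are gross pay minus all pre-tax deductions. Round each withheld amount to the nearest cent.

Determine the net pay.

Gross pay: 37 × $43.60 = $1,613.20
SIMPLE IRA contribution: $1,613.20 × 0.076 = $122.60
401(k) contribution: $1,613.20 × 0.04 = $64.53
Pre-tax total = $122.60 + $64.53 = $187.13
Taxable wages = $1,613.20 − $187.13 = $1,426.07
Municipal income tax: $1,426.07 × 0.032 = $45.63
Federal withholding: $1,426.07 × 0.1053 = $150.17
Medicare: $1,613.20 × 0.015 = $24.20
SDI: $1,613.20 × 0.0044 = $7.10
Union dues: $69.45
Total deductions = $122.60 + $64.53 + $45.63 + $150.17 + $24.20 + $7.10 + $69.45 = $483.68
Net pay = $1,613.20 − $483.68 = $1,129.52

$1,129.52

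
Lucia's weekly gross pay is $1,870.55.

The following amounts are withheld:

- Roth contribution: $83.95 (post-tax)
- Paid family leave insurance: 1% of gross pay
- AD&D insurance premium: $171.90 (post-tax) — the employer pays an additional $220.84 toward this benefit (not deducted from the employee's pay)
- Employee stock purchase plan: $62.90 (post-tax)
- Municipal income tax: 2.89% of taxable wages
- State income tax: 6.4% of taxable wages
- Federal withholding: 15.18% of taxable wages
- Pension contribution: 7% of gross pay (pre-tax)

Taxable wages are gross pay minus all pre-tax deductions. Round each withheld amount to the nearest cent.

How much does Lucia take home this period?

Pension contribution: $1,870.55 × 0.07 = $130.94
Taxable wages = $1,870.55 − $130.94 = $1,739.61
Municipal income tax: $1,739.61 × 0.0289 = $50.27
State income tax: $1,739.61 × 0.064 = $111.34
Federal withholding: $1,739.61 × 0.1518 = $264.07
Paid family leave insurance: $1,870.55 × 0.01 = $18.71
Roth contribution: $83.95
AD&D insurance premium: $171.90
Employee stock purchase plan: $62.90
(Employer's $220.84 toward AD&D insurance premium is not withheld from the employee.)
Total deductions = $130.94 + $50.27 + $111.34 + $264.07 + $18.71 + $83.95 + $171.90 + $62.90 = $894.08
Net pay = $1,870.55 − $894.08 = $976.47

$976.47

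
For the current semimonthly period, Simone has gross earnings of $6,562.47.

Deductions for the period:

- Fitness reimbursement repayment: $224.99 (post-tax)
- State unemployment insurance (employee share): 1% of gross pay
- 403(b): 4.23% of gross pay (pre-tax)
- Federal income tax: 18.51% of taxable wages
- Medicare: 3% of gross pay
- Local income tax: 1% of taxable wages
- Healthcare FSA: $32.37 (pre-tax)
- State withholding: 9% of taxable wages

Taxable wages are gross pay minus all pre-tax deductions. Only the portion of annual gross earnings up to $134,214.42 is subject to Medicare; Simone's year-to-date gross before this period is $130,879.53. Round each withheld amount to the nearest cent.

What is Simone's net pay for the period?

$4,079.25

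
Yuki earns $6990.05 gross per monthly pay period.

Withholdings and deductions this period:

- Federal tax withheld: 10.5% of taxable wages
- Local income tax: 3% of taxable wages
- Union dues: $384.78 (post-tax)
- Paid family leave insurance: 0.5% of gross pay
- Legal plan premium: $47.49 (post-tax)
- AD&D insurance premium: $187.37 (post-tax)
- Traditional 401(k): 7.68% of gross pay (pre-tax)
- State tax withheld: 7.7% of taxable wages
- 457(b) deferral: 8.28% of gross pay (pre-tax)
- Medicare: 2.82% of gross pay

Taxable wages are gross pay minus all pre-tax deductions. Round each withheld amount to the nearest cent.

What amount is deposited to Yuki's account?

$3777.34

Traditional 401(k): $6990.05 × 0.0768 = $536.84
457(b) deferral: $6990.05 × 0.0828 = $578.78
Pre-tax total = $536.84 + $578.78 = $1115.62
Taxable wages = $6990.05 − $1115.62 = $5874.43
Federal tax withheld: $5874.43 × 0.105 = $616.82
State tax withheld: $5874.43 × 0.077 = $452.33
Local income tax: $5874.43 × 0.03 = $176.23
Paid family leave insurance: $6990.05 × 0.005 = $34.95
Medicare: $6990.05 × 0.0282 = $197.12
Legal plan premium: $47.49
Union dues: $384.78
AD&D insurance premium: $187.37
Total deductions = $536.84 + $578.78 + $616.82 + $452.33 + $176.23 + $34.95 + $197.12 + $47.49 + $384.78 + $187.37 = $3212.71
Net pay = $6990.05 − $3212.71 = $3777.34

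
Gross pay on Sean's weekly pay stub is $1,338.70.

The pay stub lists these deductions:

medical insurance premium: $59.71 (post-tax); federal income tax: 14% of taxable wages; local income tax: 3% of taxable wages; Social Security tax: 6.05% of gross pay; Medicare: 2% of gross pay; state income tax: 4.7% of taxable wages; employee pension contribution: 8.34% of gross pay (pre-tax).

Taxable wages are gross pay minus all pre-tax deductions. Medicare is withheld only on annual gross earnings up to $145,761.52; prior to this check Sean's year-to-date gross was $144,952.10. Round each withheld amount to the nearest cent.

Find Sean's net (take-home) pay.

Employee pension contribution: $1,338.70 × 0.0834 = $111.65
Taxable wages = $1,338.70 − $111.65 = $1,227.05
Federal income tax: $1,227.05 × 0.14 = $171.79
State income tax: $1,227.05 × 0.047 = $57.67
Local income tax: $1,227.05 × 0.03 = $36.81
Medicare: only $145,761.52 − $144,952.10 = $809.42 of this check is subject → $809.42 × 0.02 = $16.19
Social Security tax: $1,338.70 × 0.0605 = $80.99
Medical insurance premium: $59.71
Total deductions = $111.65 + $171.79 + $57.67 + $36.81 + $16.19 + $80.99 + $59.71 = $534.81
Net pay = $1,338.70 − $534.81 = $803.89

$803.89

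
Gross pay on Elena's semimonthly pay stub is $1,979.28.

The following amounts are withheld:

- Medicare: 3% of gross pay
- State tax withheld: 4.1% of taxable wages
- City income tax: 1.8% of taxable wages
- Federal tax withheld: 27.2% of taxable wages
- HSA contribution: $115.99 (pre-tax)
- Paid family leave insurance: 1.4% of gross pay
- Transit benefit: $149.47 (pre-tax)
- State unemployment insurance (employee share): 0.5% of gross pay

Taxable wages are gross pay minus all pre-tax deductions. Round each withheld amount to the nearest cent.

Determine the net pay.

HSA contribution: $115.99
Transit benefit: $149.47
Pre-tax total = $115.99 + $149.47 = $265.46
Taxable wages = $1,979.28 − $265.46 = $1,713.82
State tax withheld: $1,713.82 × 0.041 = $70.27
City income tax: $1,713.82 × 0.018 = $30.85
Federal tax withheld: $1,713.82 × 0.272 = $466.16
Paid family leave insurance: $1,979.28 × 0.014 = $27.71
State unemployment insurance (employee share): $1,979.28 × 0.005 = $9.90
Medicare: $1,979.28 × 0.03 = $59.38
Total deductions = $115.99 + $149.47 + $70.27 + $30.85 + $466.16 + $27.71 + $9.90 + $59.38 = $929.73
Net pay = $1,979.28 − $929.73 = $1,049.55

$1,049.55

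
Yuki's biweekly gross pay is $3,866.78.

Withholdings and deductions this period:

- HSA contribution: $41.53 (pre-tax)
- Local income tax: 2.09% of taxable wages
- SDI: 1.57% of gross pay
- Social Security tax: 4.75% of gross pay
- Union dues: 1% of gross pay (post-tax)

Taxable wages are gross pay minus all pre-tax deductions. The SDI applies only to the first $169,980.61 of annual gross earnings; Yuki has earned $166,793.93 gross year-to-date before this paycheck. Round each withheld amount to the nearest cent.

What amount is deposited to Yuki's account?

$3,472.93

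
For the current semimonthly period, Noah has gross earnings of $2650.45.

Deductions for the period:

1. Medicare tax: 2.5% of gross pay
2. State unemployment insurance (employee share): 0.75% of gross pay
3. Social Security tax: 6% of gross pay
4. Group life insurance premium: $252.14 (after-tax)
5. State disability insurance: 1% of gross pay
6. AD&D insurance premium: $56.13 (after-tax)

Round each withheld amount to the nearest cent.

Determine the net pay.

$2070.51

Medicare tax: $2650.45 × 0.025 = $66.26
Social Security tax: $2650.45 × 0.06 = $159.03
State disability insurance: $2650.45 × 0.01 = $26.50
State unemployment insurance (employee share): $2650.45 × 0.0075 = $19.88
AD&D insurance premium: $56.13
Group life insurance premium: $252.14
Total deductions = $66.26 + $159.03 + $26.50 + $19.88 + $56.13 + $252.14 = $579.94
Net pay = $2650.45 − $579.94 = $2070.51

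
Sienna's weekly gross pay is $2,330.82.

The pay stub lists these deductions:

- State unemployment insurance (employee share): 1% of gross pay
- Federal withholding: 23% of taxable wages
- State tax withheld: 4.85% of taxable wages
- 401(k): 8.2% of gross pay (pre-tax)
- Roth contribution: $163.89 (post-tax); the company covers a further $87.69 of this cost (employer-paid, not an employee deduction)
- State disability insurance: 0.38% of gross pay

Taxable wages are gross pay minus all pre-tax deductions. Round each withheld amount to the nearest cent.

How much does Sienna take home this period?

401(k): $2,330.82 × 0.082 = $191.13
Taxable wages = $2,330.82 − $191.13 = $2,139.69
State tax withheld: $2,139.69 × 0.0485 = $103.77
Federal withholding: $2,139.69 × 0.23 = $492.13
State unemployment insurance (employee share): $2,330.82 × 0.01 = $23.31
State disability insurance: $2,330.82 × 0.0038 = $8.86
Roth contribution: $163.89
(Employer's $87.69 toward Roth contribution is not withheld from the employee.)
Total deductions = $191.13 + $103.77 + $492.13 + $23.31 + $8.86 + $163.89 = $983.09
Net pay = $2,330.82 − $983.09 = $1,347.73

$1,347.73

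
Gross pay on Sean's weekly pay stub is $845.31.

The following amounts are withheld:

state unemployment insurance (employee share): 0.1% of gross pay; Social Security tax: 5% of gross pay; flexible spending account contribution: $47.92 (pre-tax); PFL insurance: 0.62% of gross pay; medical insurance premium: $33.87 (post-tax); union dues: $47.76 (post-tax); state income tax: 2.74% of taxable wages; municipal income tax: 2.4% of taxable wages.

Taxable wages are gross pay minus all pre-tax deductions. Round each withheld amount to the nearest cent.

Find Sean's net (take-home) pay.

$626.41

Flexible spending account contribution: $47.92
Taxable wages = $845.31 − $47.92 = $797.39
Municipal income tax: $797.39 × 0.024 = $19.14
State income tax: $797.39 × 0.0274 = $21.85
Social Security tax: $845.31 × 0.05 = $42.27
State unemployment insurance (employee share): $845.31 × 0.001 = $0.85
PFL insurance: $845.31 × 0.0062 = $5.24
Union dues: $47.76
Medical insurance premium: $33.87
Total deductions = $47.92 + $19.14 + $21.85 + $42.27 + $0.85 + $5.24 + $47.76 + $33.87 = $218.90
Net pay = $845.31 − $218.90 = $626.41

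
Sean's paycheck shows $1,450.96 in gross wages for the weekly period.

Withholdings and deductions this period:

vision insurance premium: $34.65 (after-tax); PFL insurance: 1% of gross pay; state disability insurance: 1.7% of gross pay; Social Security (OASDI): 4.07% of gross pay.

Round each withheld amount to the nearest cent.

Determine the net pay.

$1,318.08

Social Security (OASDI): $1,450.96 × 0.0407 = $59.05
PFL insurance: $1,450.96 × 0.01 = $14.51
State disability insurance: $1,450.96 × 0.017 = $24.67
Vision insurance premium: $34.65
Total deductions = $59.05 + $14.51 + $24.67 + $34.65 = $132.88
Net pay = $1,450.96 − $132.88 = $1,318.08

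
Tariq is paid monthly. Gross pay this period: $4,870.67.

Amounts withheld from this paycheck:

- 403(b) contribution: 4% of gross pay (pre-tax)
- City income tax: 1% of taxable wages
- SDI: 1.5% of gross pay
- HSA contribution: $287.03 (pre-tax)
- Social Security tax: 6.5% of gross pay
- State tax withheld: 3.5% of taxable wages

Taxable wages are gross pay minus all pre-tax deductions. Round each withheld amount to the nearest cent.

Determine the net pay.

403(b) contribution: $4,870.67 × 0.04 = $194.83
HSA contribution: $287.03
Pre-tax total = $194.83 + $287.03 = $481.86
Taxable wages = $4,870.67 − $481.86 = $4,388.81
State tax withheld: $4,388.81 × 0.035 = $153.61
City income tax: $4,388.81 × 0.01 = $43.89
Social Security tax: $4,870.67 × 0.065 = $316.59
SDI: $4,870.67 × 0.015 = $73.06
Total deductions = $194.83 + $287.03 + $153.61 + $43.89 + $316.59 + $73.06 = $1,069.01
Net pay = $4,870.67 − $1,069.01 = $3,801.66

$3,801.66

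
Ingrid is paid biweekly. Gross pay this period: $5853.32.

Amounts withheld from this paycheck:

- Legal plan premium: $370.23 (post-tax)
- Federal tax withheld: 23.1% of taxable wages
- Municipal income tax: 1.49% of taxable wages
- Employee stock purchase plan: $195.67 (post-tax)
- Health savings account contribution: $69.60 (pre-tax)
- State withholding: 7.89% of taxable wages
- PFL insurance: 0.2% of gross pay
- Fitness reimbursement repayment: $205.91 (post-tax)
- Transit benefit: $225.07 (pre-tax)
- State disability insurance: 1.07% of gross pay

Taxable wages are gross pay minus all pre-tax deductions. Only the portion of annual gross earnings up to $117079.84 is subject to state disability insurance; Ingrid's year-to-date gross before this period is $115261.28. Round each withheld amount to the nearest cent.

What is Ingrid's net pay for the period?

Transit benefit: $225.07
Health savings account contribution: $69.60
Pre-tax total = $225.07 + $69.60 = $294.67
Taxable wages = $5853.32 − $294.67 = $5558.65
Municipal income tax: $5558.65 × 0.0149 = $82.82
State withholding: $5558.65 × 0.0789 = $438.58
Federal tax withheld: $5558.65 × 0.231 = $1284.05
State disability insurance: only $117079.84 − $115261.28 = $1818.56 of this check is subject → $1818.56 × 0.0107 = $19.46
PFL insurance: $5853.32 × 0.002 = $11.71
Legal plan premium: $370.23
Employee stock purchase plan: $195.67
Fitness reimbursement repayment: $205.91
Total deductions = $225.07 + $69.60 + $82.82 + $438.58 + $1284.05 + $19.46 + $11.71 + $370.23 + $195.67 + $205.91 = $2903.10
Net pay = $5853.32 − $2903.10 = $2950.22

$2950.22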